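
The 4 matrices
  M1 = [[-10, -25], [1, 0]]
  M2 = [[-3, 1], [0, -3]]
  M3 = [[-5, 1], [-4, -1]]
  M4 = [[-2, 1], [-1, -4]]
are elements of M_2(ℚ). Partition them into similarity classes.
Characteristic polynomials: χ_{M1} = (x + 5)^2, χ_{M2} = (x + 3)^2, χ_{M3} = (x + 3)^2, χ_{M4} = (x + 3)^2.

{M1}: invariant factors (x + 5)^2.

{M2, M3, M4}: invariant factors (x + 3)^2.

Matrices are similar if and only if their invariant-factor lists agree; the partition into similarity classes is {M1}, {M2, M3, M4}.

2 classes: {M1}, {M2, M3, M4}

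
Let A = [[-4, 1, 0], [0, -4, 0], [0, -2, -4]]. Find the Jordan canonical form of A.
The characteristic polynomial is det(xI - A) = (x + 4)^3, so the eigenvalues are -4 (algebraic multiplicity 3).

For λ = -4: rank(A + 4I) = 1, rank((A + 4I)^2) = 0. The eigenspace has dimension 3 - 1 = 2, so there are 2 Jordan blocks; the rank sequence gives block sizes [2, 1].

Assembling the blocks gives the Jordan form J above.

J = [[-4, 1, 0], [0, -4, 0], [0, 0, -4]]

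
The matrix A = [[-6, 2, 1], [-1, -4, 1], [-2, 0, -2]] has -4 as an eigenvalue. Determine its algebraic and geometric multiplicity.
algebraic multiplicity 3, geometric multiplicity 1

The characteristic polynomial is (x + 4)^3, so the factor x + 4 appears with exponent 3: the algebraic multiplicity is 3.

rank(A + 4I) = 2, so the eigenspace has dimension 3 - 2 = 1: the geometric multiplicity is 1.

Since 1 < 3, A is not diagonalizable.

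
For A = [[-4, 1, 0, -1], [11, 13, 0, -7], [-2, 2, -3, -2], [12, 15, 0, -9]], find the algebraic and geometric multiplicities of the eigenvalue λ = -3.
algebraic multiplicity 3, geometric multiplicity 2

The characteristic polynomial is (x - 6)(x + 3)^3, so the factor x + 3 appears with exponent 3: the algebraic multiplicity is 3.

rank(A + 3I) = 2, so the eigenspace has dimension 4 - 2 = 2: the geometric multiplicity is 2.

Since 2 < 3, A is not diagonalizable.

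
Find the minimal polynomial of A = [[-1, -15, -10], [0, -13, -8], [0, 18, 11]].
m_A(x) = (x + 1)^2

The characteristic polynomial factors as (x + 1)^3. The minimal polynomial is ∏(x - λ)^{k_λ} where k_λ is the size of the largest Jordan block at λ.

For λ = -1: rank(A + I) = 1, and the largest Jordan block has size 2 (the smallest k with rank((A + I)^k) = rank((A + I)^(k+1))).

So m_A(x) = (x + 1)^2.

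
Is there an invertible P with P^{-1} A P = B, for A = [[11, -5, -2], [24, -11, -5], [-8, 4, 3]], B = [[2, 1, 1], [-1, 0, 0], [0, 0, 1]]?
Two matrices over a field are similar if and only if they have the same invariant factors.

Both A and B have characteristic polynomial (x - 1)^3 and minimal polynomial (x - 1)^3. Computing further, both have invariant factors (x - 1)^3. Hence A and B are similar.

Yes.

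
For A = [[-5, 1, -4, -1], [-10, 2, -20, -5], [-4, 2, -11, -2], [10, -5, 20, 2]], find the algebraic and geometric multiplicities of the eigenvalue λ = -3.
algebraic multiplicity 4, geometric multiplicity 3

The characteristic polynomial is (x + 3)^4, so the factor x + 3 appears with exponent 4: the algebraic multiplicity is 4.

rank(A + 3I) = 1, so the eigenspace has dimension 4 - 1 = 3: the geometric multiplicity is 3.

Since 3 < 4, A is not diagonalizable.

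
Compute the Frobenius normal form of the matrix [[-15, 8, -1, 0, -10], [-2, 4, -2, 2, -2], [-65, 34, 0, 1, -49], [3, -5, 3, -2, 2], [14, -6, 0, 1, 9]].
R = [[0, 0, 0, 0, 0], [1, 0, 0, 0, 4], [0, 1, 0, 0, 13], [0, 0, 1, 0, 3], [0, 0, 0, 1, -4]]

The invariant factors of A (the non-unit diagonal entries of the Smith normal form of xI - A over ℚ[x]) are x(x + 4)(x^3 - 3x - 1), each dividing the next. The characteristic polynomial is their product, x(x + 4)(x^3 - 3x - 1).

The rational canonical form is the block-diagonal matrix of companion matrices C(f_i):
R = [[0, 0, 0, 0, 0], [1, 0, 0, 0, 4], [0, 1, 0, 0, 13], [0, 0, 1, 0, 3], [0, 0, 0, 1, -4]].

Note the characteristic polynomial does not split into linear factors over ℚ, so A has no Jordan form over ℚ; the rational canonical form exists over any field.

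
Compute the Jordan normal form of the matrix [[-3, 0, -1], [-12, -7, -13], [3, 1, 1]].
J = [[-3, 1, 0], [0, -3, 1], [0, 0, -3]]

The characteristic polynomial is det(xI - A) = (x + 3)^3, so the eigenvalues are -3 (algebraic multiplicity 3).

For λ = -3: rank(A + 3I) = 2, rank((A + 3I)^2) = 1, rank((A + 3I)^3) = 0. The eigenspace has dimension 3 - 2 = 1, so there is 1 Jordan block; the rank sequence gives block sizes [3].

Assembling the blocks gives the Jordan form J above.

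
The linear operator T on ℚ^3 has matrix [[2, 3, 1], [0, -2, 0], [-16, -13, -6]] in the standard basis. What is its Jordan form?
The characteristic polynomial is det(xI - A) = (x + 2)^3, so the eigenvalues are -2 (algebraic multiplicity 3).

For λ = -2: rank(A + 2I) = 2, rank((A + 2I)^2) = 1, rank((A + 2I)^3) = 0. The eigenspace has dimension 3 - 2 = 1, so there is 1 Jordan block; the rank sequence gives block sizes [3].

Assembling the blocks gives the Jordan form J above.

J = [[-2, 1, 0], [0, -2, 1], [0, 0, -2]]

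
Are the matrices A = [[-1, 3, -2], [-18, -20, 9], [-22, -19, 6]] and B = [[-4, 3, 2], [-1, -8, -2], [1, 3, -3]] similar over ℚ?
Both have characteristic polynomial (x + 5)^3, but the minimal polynomial of A is (x + 5)^3 while the minimal polynomial of B is (x + 5)^2. The minimal polynomial is a similarity invariant, so A and B are not similar.

No.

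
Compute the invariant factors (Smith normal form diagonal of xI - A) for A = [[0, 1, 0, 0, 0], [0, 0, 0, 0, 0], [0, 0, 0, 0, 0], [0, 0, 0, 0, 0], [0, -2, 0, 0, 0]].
The Jordan structure of A has elementary divisors x^2, x, x, x. Arranging the block sizes at each eigenvalue in decreasing order and taking row products gives the invariant factors.

Invariant factors (smallest first, each dividing the next): x, x, x, x^2.

Check: the last factor x^2 is the minimal polynomial, and the product x^5 is the characteristic polynomial.

x, x, x, x^2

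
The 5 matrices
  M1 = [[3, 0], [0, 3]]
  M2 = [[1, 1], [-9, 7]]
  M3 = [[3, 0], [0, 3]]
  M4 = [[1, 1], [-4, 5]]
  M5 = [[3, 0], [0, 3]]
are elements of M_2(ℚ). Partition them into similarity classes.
3 classes: {M1, M3, M5}, {M2}, {M4}

Characteristic polynomials: χ_{M1} = (x - 3)^2, χ_{M2} = (x - 4)^2, χ_{M3} = (x - 3)^2, χ_{M4} = (x - 3)^2, χ_{M5} = (x - 3)^2.

{M1, M3, M5}: invariant factors x - 3, x - 3.

{M2}: invariant factors (x - 4)^2.

{M4}: invariant factors (x - 3)^2.

Matrices are similar if and only if their invariant-factor lists agree; the partition into similarity classes is {M1, M3, M5}, {M2}, {M4}.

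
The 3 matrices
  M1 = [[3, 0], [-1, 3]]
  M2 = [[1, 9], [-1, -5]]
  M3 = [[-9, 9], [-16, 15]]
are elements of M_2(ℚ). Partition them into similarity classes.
Characteristic polynomials: χ_{M1} = (x - 3)^2, χ_{M2} = (x + 2)^2, χ_{M3} = (x - 3)^2.

{M1, M3}: invariant factors (x - 3)^2.

{M2}: invariant factors (x + 2)^2.

Matrices are similar if and only if their invariant-factor lists agree; the partition into similarity classes is {M1, M3}, {M2}.

2 classes: {M1, M3}, {M2}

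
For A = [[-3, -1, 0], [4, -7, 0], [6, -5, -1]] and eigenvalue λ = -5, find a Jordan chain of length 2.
v_1 = [[1, 1, 0]]^T, v_2 = [[1, 2, 1]]^T

We seek v_1 ∈ ker((A + 5I)^2) \ ker(A + 5I), then set v_{i+1} = (A + 5I) v_i.

One such chain is v_1 = [[1, 1, 0]]^T, v_2 = [[1, 2, 1]]^T. Check: (A + 5I) v_2 = [[0, 0, 0]]^T = 0.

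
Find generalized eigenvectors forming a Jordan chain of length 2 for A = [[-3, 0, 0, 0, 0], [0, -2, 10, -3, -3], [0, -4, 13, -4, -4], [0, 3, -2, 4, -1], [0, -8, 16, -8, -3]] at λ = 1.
We seek v_1 ∈ ker((A - I)^2) \ ker(A - I), then set v_{i+1} = (A - I) v_i.

One such chain is v_1 = [[0, 1, 1, 0, 2]]^T, v_2 = [[0, 1, 0, -1, 0]]^T. Check: (A - I) v_2 = [[0, 0, 0, 0, 0]]^T = 0.

v_1 = [[0, 1, 1, 0, 2]]^T, v_2 = [[0, 1, 0, -1, 0]]^T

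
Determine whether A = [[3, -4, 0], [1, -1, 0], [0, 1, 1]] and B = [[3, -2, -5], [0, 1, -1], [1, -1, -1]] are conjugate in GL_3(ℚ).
Yes.

Two matrices over a field are similar if and only if they have the same invariant factors.

Both A and B have characteristic polynomial (x - 1)^3 and minimal polynomial (x - 1)^3. Computing further, both have invariant factors (x - 1)^3. Hence A and B are similar.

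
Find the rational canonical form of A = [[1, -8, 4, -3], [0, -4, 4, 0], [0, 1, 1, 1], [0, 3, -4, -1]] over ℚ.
The invariant factors of A (the non-unit diagonal entries of the Smith normal form of xI - A over ℚ[x]) are x - 1, (x - 1)(x + 1)(x + 4), each dividing the next. The characteristic polynomial is their product, (x - 1)^2(x + 1)(x + 4).

The rational canonical form is the block-diagonal matrix of companion matrices C(f_i):
R = [[1, 0, 0, 0], [0, 0, 0, 4], [0, 1, 0, 1], [0, 0, 1, -4]].

R = [[1, 0, 0, 0], [0, 0, 0, 4], [0, 1, 0, 1], [0, 0, 1, -4]]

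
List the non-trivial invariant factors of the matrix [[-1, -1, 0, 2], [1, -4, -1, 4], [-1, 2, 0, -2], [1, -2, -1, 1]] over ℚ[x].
The Jordan structure of A has elementary divisors (x + 1)^3, (x + 1). Arranging the block sizes at each eigenvalue in decreasing order and taking row products gives the invariant factors.

Invariant factors (smallest first, each dividing the next): x + 1, (x + 1)^3.

Check: the last factor (x + 1)^3 is the minimal polynomial, and the product (x + 1)^4 is the characteristic polynomial.

x + 1, (x + 1)^3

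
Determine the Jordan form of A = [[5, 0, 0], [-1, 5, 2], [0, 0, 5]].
The characteristic polynomial is det(xI - A) = (x - 5)^3, so the eigenvalues are 5 (algebraic multiplicity 3).

For λ = 5: rank(A - 5I) = 1, rank((A - 5I)^2) = 0. The eigenspace has dimension 3 - 1 = 2, so there are 2 Jordan blocks; the rank sequence gives block sizes [2, 1].

Assembling the blocks gives the Jordan form J above.

J = [[5, 1, 0], [0, 5, 0], [0, 0, 5]]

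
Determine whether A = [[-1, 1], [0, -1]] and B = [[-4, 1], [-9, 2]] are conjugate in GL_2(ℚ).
Yes.

Two matrices over a field are similar if and only if they have the same invariant factors.

Both A and B have characteristic polynomial (x + 1)^2 and minimal polynomial (x + 1)^2. Computing further, both have invariant factors (x + 1)^2. Hence A and B are similar.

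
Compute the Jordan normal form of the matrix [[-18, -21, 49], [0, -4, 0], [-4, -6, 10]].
The characteristic polynomial is det(xI - A) = (x + 4)^3, so the eigenvalues are -4 (algebraic multiplicity 3).

For λ = -4: rank(A + 4I) = 1, rank((A + 4I)^2) = 0. The eigenspace has dimension 3 - 1 = 2, so there are 2 Jordan blocks; the rank sequence gives block sizes [2, 1].

Assembling the blocks gives the Jordan form J above.

J = [[-4, 1, 0], [0, -4, 0], [0, 0, -4]]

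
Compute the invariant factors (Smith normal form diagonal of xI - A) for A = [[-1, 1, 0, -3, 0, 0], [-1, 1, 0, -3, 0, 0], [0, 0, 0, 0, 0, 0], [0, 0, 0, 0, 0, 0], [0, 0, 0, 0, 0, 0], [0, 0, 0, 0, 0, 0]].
x, x, x, x, x^2

The Jordan structure of A has elementary divisors x^2, x, x, x, x. Arranging the block sizes at each eigenvalue in decreasing order and taking row products gives the invariant factors.

Invariant factors (smallest first, each dividing the next): x, x, x, x, x^2.

Check: the last factor x^2 is the minimal polynomial, and the product x^6 is the characteristic polynomial.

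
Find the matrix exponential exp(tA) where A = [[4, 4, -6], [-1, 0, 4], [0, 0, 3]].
e^{tA} = [[(2*t + 1)*e^{2*t}, 4*t*e^{2*t}, 2*(-2*t - e^{t} + 1)*e^{2*t}], [-t*e^{2*t}, (1 - 2*t)*e^{2*t}, 2*(t + e^{t} - 1)*e^{2*t}], [0, 0, e^{3*t}]]

A has Jordan form J = [[2, 1, 0], [0, 2, 0], [0, 0, 3]] with A = PJP^{-1}, so e^{tA} = P e^{tJ} P^{-1}.

For a Jordan block J_k(λ), e^{tJ_k(λ)} = e^{λt} · (I + tN + t^2 N^2/2! + ... + t^{k-1} N^{k-1}/(k-1)!) where N is the nilpotent superdiagonal part.

Assembling the blocks and conjugating back gives the entries of e^{tA} as shown above.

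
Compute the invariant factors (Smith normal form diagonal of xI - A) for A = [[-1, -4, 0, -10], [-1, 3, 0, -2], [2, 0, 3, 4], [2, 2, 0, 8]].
The Jordan structure of A has elementary divisors (x - 3)^2, (x - 3), (x - 4). Arranging the block sizes at each eigenvalue in decreasing order and taking row products gives the invariant factors.

Invariant factors (smallest first, each dividing the next): x - 3, (x - 4)(x - 3)^2.

Check: the last factor (x - 4)(x - 3)^2 is the minimal polynomial, and the product (x - 4)(x - 3)^3 is the characteristic polynomial.

x - 3, (x - 4)(x - 3)^2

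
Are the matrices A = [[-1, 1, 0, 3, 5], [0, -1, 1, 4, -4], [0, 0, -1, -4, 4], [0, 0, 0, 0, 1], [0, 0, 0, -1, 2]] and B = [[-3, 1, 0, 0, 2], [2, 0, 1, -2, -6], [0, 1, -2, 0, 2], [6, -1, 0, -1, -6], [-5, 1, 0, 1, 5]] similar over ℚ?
Yes.

Two matrices over a field are similar if and only if they have the same invariant factors.

Both A and B have characteristic polynomial (x - 1)^2(x + 1)^3 and minimal polynomial (x - 1)^2(x + 1)^3. Computing further, both have invariant factors (x - 1)^2(x + 1)^3. Hence A and B are similar.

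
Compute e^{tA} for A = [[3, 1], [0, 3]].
A has Jordan form J = [[3, 1], [0, 3]] with A = PJP^{-1}, so e^{tA} = P e^{tJ} P^{-1}.

For a Jordan block J_k(λ), e^{tJ_k(λ)} = e^{λt} · (I + tN + t^2 N^2/2! + ... + t^{k-1} N^{k-1}/(k-1)!) where N is the nilpotent superdiagonal part.

Assembling the blocks and conjugating back gives the entries of e^{tA} as shown above.

e^{tA} = [[e^{3*t}, t*e^{3*t}], [0, e^{3*t}]]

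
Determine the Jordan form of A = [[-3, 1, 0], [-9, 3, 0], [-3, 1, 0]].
The characteristic polynomial is det(xI - A) = x^3, so the eigenvalues are 0 (algebraic multiplicity 3).

For λ = 0: rank(A) = 1, rank(A^2) = 0. The eigenspace has dimension 3 - 1 = 2, so there are 2 Jordan blocks; the rank sequence gives block sizes [2, 1].

Assembling the blocks gives the Jordan form J above.

J = [[0, 1, 0], [0, 0, 0], [0, 0, 0]]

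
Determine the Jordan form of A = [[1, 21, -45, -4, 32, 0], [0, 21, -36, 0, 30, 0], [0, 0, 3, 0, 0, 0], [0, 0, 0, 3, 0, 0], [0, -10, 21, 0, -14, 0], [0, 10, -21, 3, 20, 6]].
J = [[1, 1, 0, 0, 0, 0], [0, 1, 0, 0, 0, 0], [0, 0, 3, 0, 0, 0], [0, 0, 0, 3, 0, 0], [0, 0, 0, 0, 6, 0], [0, 0, 0, 0, 0, 6]]

The characteristic polynomial is det(xI - A) = (x - 6)^2(x - 3)^2(x - 1)^2, so the eigenvalues are 1 (algebraic multiplicity 2), 3 (algebraic multiplicity 2), 6 (algebraic multiplicity 2).

For λ = 1: rank(A - I) = 5, rank((A - I)^2) = 4. The eigenspace has dimension 6 - 5 = 1, so there is 1 Jordan block; the rank sequence gives block sizes [2].

For λ = 3: rank(A - 3I) = 4. The eigenspace has dimension 6 - 4 = 2, so there are 2 Jordan blocks; the rank sequence gives block sizes [1, 1].

For λ = 6: rank(A - 6I) = 4. The eigenspace has dimension 6 - 4 = 2, so there are 2 Jordan blocks; the rank sequence gives block sizes [1, 1].

Assembling the blocks gives the Jordan form J above.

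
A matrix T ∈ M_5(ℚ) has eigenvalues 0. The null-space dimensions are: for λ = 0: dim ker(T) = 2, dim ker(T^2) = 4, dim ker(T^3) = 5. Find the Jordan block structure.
Jordan blocks: (0, 3), (0, 2)

λ = 0: successive nullity increments [2, 2, 1] count blocks of size ≥ k; block sizes are [3, 2].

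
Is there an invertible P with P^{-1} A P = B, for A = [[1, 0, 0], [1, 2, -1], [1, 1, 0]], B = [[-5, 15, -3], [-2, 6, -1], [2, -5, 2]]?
Two matrices over a field are similar if and only if they have the same invariant factors.

Both A and B have characteristic polynomial (x - 1)^3 and minimal polynomial (x - 1)^2. Computing further, both have invariant factors x - 1, (x - 1)^2. Hence A and B are similar.

Yes.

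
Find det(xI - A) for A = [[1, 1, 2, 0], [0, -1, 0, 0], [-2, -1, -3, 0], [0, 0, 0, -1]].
χ_A(x) = (x + 1)^4

xI - A = [[x - 1, -1, -2, 0], [0, x + 1, 0, 0], [2, 1, x + 3, 0], [0, 0, 0, x + 1]].

Expanding det(xI - A) along the first row:
det(xI - A) = + (x - 1)·det([[x + 1, 0, 0], [1, x + 3, 0], [0, 0, x + 1]]) - (-1)·det([[0, 0, 0], [2, x + 3, 0], [0, 0, x + 1]]) + (-2)·det([[0, x + 1, 0], [2, 1, 0], [0, 0, x + 1]]) - (0)·det([[0, x + 1, 0], [2, 1, x + 3], [0, 0, 0]]).

Evaluating gives χ_A(x) = x^4 + 4x^3 + 6x^2 + 4x + 1 = (x + 1)^4.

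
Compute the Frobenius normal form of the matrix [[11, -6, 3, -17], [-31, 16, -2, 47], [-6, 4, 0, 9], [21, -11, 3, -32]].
The invariant factors of A (the non-unit diagonal entries of the Smith normal form of xI - A over ℚ[x]) are (x + 5)(x^3 - x - 1), each dividing the next. The characteristic polynomial is their product, (x + 5)(x^3 - x - 1).

The rational canonical form is the block-diagonal matrix of companion matrices C(f_i):
R = [[0, 0, 0, 5], [1, 0, 0, 6], [0, 1, 0, 1], [0, 0, 1, -5]].

Note the characteristic polynomial does not split into linear factors over ℚ, so A has no Jordan form over ℚ; the rational canonical form exists over any field.

R = [[0, 0, 0, 5], [1, 0, 0, 6], [0, 1, 0, 1], [0, 0, 1, -5]]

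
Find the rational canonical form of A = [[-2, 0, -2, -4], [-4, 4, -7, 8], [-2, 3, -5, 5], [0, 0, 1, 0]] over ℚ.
R = [[-2, 0, 0, 0], [0, 0, 0, 12], [0, 1, 0, 8], [0, 0, 1, -1]]

The invariant factors of A (the non-unit diagonal entries of the Smith normal form of xI - A over ℚ[x]) are x + 2, (x - 3)(x + 2)^2, each dividing the next. The characteristic polynomial is their product, (x - 3)(x + 2)^3.

The rational canonical form is the block-diagonal matrix of companion matrices C(f_i):
R = [[-2, 0, 0, 0], [0, 0, 0, 12], [0, 1, 0, 8], [0, 0, 1, -1]].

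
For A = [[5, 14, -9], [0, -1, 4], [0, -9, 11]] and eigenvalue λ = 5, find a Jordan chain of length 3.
We seek v_1 ∈ ker((A - 5I)^3) \ ker((A - 5I)^2), then set v_{i+1} = (A - 5I) v_i.

One such chain is v_1 = [[-2, 1, 2]]^T, v_2 = [[-4, 2, 3]]^T, v_3 = [[1, 0, 0]]^T. Check: (A - 5I) v_3 = [[0, 0, 0]]^T = 0.

v_1 = [[-2, 1, 2]]^T, v_2 = [[-4, 2, 3]]^T, v_3 = [[1, 0, 0]]^T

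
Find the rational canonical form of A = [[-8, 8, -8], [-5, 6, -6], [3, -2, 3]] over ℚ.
The invariant factors of A (the non-unit diagonal entries of the Smith normal form of xI - A over ℚ[x]) are (x + 2)(x^2 - 3x + 4), each dividing the next. The characteristic polynomial is their product, (x + 2)(x^2 - 3x + 4).

The rational canonical form is the block-diagonal matrix of companion matrices C(f_i):
R = [[0, 0, -8], [1, 0, 2], [0, 1, 1]].

Note the characteristic polynomial does not split into linear factors over ℚ, so A has no Jordan form over ℚ; the rational canonical form exists over any field.

R = [[0, 0, -8], [1, 0, 2], [0, 1, 1]]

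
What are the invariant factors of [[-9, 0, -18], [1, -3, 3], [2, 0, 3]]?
x + 3, (x + 3)^2

The Jordan structure of A has elementary divisors (x + 3)^2, (x + 3). Arranging the block sizes at each eigenvalue in decreasing order and taking row products gives the invariant factors.

Invariant factors (smallest first, each dividing the next): x + 3, (x + 3)^2.

Check: the last factor (x + 3)^2 is the minimal polynomial, and the product (x + 3)^3 is the characteristic polynomial.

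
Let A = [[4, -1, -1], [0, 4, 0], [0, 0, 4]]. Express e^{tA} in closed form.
e^{tA} = [[e^{4*t}, -t*e^{4*t}, -t*e^{4*t}], [0, e^{4*t}, 0], [0, 0, e^{4*t}]]

A has Jordan form J = [[4, 1, 0], [0, 4, 0], [0, 0, 4]] with A = PJP^{-1}, so e^{tA} = P e^{tJ} P^{-1}.

For a Jordan block J_k(λ), e^{tJ_k(λ)} = e^{λt} · (I + tN + t^2 N^2/2! + ... + t^{k-1} N^{k-1}/(k-1)!) where N is the nilpotent superdiagonal part.

Assembling the blocks and conjugating back gives the entries of e^{tA} as shown above.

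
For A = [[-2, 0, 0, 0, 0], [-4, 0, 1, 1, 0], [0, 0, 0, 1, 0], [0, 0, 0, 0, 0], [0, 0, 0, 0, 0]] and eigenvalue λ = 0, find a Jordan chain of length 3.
v_1 = [[0, 3, -1, 1, 0]]^T, v_2 = [[0, 0, 1, 0, 0]]^T, v_3 = [[0, 1, 0, 0, 0]]^T

We seek v_1 ∈ ker(A^3) \ ker(A^2), then set v_{i+1} = A v_i.

One such chain is v_1 = [[0, 3, -1, 1, 0]]^T, v_2 = [[0, 0, 1, 0, 0]]^T, v_3 = [[0, 1, 0, 0, 0]]^T. Check: A v_3 = [[0, 0, 0, 0, 0]]^T = 0.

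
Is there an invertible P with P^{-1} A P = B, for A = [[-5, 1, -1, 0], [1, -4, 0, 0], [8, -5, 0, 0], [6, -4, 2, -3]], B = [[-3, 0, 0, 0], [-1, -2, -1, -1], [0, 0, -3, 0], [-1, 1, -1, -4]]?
Both have characteristic polynomial (x + 3)^4, but the minimal polynomial of A is (x + 3)^3 while the minimal polynomial of B is (x + 3)^2. The minimal polynomial is a similarity invariant, so A and B are not similar.

No.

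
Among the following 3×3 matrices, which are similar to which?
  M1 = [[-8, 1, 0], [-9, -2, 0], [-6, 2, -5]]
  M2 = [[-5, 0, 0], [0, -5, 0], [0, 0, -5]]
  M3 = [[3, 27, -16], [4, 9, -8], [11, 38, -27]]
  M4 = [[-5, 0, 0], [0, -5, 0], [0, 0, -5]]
Characteristic polynomials: χ_{M1} = (x + 5)^3, χ_{M2} = (x + 5)^3, χ_{M3} = (x + 5)^3, χ_{M4} = (x + 5)^3.

{M1}: invariant factors x + 5, (x + 5)^2.

{M2, M4}: invariant factors x + 5, x + 5, x + 5.

{M3}: invariant factors (x + 5)^3.

Matrices are similar if and only if their invariant-factor lists agree; the partition into similarity classes is {M1}, {M2, M4}, {M3}.

3 classes: {M1}, {M2, M4}, {M3}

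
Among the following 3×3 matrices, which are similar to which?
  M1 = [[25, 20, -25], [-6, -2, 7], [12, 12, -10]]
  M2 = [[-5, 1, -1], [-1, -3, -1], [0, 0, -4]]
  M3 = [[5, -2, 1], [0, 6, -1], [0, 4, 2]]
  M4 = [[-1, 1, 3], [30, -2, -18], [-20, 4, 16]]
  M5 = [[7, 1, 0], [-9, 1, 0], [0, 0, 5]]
Characteristic polynomials: χ_{M1} = (x - 5)(x - 4)^2, χ_{M2} = (x + 4)^3, χ_{M3} = (x - 5)(x - 4)^2, χ_{M4} = (x - 5)(x - 4)^2, χ_{M5} = (x - 5)(x - 4)^2.

{M1, M3, M5}: invariant factors (x - 5)(x - 4)^2.

{M2}: invariant factors x + 4, (x + 4)^2.

{M4}: invariant factors x - 4, (x - 5)(x - 4).

Matrices are similar if and only if their invariant-factor lists agree; the partition into similarity classes is {M1, M3, M5}, {M2}, {M4}.

3 classes: {M1, M3, M5}, {M2}, {M4}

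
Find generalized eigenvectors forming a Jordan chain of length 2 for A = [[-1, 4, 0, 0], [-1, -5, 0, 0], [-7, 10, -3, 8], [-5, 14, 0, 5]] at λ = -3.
v_1 = [[-1, 1, -1, -2]]^T, v_2 = [[2, -1, 1, 3]]^T

We seek v_1 ∈ ker((A + 3I)^2) \ ker(A + 3I), then set v_{i+1} = (A + 3I) v_i.

One such chain is v_1 = [[-1, 1, -1, -2]]^T, v_2 = [[2, -1, 1, 3]]^T. Check: (A + 3I) v_2 = [[0, 0, 0, 0]]^T = 0.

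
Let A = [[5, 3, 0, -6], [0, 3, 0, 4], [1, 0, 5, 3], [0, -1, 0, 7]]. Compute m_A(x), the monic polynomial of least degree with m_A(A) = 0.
m_A(x) = (x - 5)^2

The characteristic polynomial factors as (x - 5)^4. The minimal polynomial is ∏(x - λ)^{k_λ} where k_λ is the size of the largest Jordan block at λ.

For λ = 5: rank(A - 5I) = 2, and the largest Jordan block has size 2 (the smallest k with rank((A - 5I)^k) = rank((A - 5I)^(k+1))).

So m_A(x) = (x - 5)^2.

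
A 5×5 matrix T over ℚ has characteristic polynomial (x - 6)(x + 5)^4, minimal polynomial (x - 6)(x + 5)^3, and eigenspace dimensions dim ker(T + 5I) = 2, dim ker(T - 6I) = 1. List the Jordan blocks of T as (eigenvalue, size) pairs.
Jordan blocks: (-5, 3), (-5, 1), (6, 1)

λ = -5: algebraic multiplicity 4 (exponent in χ_T), largest block size 3 (exponent in m_T), 2 blocks (geometric multiplicity). These force block sizes [3, 1].
λ = 6: algebraic multiplicity 1 (exponent in χ_T), largest block size 1 (exponent in m_T), 1 block (geometric multiplicity). This forces block sizes [1].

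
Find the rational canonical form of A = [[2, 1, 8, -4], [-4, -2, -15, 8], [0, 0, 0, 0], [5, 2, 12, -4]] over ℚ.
R = [[0, 0, 0, 0], [1, 0, 0, 0], [0, 1, 0, -4], [0, 0, 1, -4]]

The invariant factors of A (the non-unit diagonal entries of the Smith normal form of xI - A over ℚ[x]) are x^2(x + 2)^2, each dividing the next. The characteristic polynomial is their product, x^2(x + 2)^2.

The rational canonical form is the block-diagonal matrix of companion matrices C(f_i):
R = [[0, 0, 0, 0], [1, 0, 0, 0], [0, 1, 0, -4], [0, 0, 1, -4]].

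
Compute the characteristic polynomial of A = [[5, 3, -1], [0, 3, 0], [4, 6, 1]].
χ_A(x) = (x - 3)^3

xI - A = [[x - 5, -3, 1], [0, x - 3, 0], [-4, -6, x - 1]].

Expanding det(xI - A) along the first row:
det(xI - A) = + (x - 5)·det([[x - 3, 0], [-6, x - 1]]) - (-3)·det([[0, 0], [-4, x - 1]]) + (1)·det([[0, x - 3], [-4, -6]]).

Evaluating gives χ_A(x) = x^3 - 9x^2 + 27x - 27 = (x - 3)^3.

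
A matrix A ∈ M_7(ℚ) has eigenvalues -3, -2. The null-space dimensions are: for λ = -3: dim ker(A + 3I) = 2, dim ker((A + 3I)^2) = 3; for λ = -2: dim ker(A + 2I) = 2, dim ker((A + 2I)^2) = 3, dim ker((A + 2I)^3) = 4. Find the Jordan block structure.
λ = -3: successive nullity increments [2, 1] count blocks of size ≥ k; block sizes are [2, 1].
λ = -2: successive nullity increments [2, 1, 1] count blocks of size ≥ k; block sizes are [3, 1].

Jordan blocks: (-3, 2), (-3, 1), (-2, 3), (-2, 1)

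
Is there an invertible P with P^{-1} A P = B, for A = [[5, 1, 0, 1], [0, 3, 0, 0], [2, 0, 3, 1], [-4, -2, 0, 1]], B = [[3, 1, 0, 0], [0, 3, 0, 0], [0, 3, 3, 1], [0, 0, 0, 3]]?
Yes.

Two matrices over a field are similar if and only if they have the same invariant factors.

Both A and B have characteristic polynomial (x - 3)^4 and minimal polynomial (x - 3)^2. Computing further, both have invariant factors (x - 3)^2, (x - 3)^2. Hence A and B are similar.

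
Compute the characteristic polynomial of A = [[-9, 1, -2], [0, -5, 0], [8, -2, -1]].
xI - A = [[x + 9, -1, 2], [0, x + 5, 0], [-8, 2, x + 1]].

Expanding det(xI - A) along the first row:
det(xI - A) = + (x + 9)·det([[x + 5, 0], [2, x + 1]]) - (-1)·det([[0, 0], [-8, x + 1]]) + (2)·det([[0, x + 5], [-8, 2]]).

Evaluating gives χ_A(x) = x^3 + 15x^2 + 75x + 125 = (x + 5)^3.

χ_A(x) = (x + 5)^3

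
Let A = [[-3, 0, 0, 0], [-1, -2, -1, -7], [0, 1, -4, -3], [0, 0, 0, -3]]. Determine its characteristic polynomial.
χ_A(x) = (x + 3)^4

xI - A = [[x + 3, 0, 0, 0], [1, x + 2, 1, 7], [0, -1, x + 4, 3], [0, 0, 0, x + 3]].

Expanding det(xI - A) along the first row:
det(xI - A) = + (x + 3)·det([[x + 2, 1, 7], [-1, x + 4, 3], [0, 0, x + 3]]) - (0)·det([[1, 1, 7], [0, x + 4, 3], [0, 0, x + 3]]) + (0)·det([[1, x + 2, 7], [0, -1, 3], [0, 0, x + 3]]) - (0)·det([[1, x + 2, 1], [0, -1, x + 4], [0, 0, 0]]).

Evaluating gives χ_A(x) = x^4 + 12x^3 + 54x^2 + 108x + 81 = (x + 3)^4.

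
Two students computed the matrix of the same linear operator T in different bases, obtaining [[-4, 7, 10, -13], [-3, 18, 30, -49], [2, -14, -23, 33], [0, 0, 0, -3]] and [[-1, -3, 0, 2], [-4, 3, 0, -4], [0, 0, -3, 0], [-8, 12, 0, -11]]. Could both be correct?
No.

Both have characteristic polynomial (x + 3)^4 and minimal polynomial (x + 3)^2. But rank(A + 3I) = 2 for A while rank(B + 3I) = 1 for B, so the number of Jordan blocks at λ = -3 differs. A and B are not similar.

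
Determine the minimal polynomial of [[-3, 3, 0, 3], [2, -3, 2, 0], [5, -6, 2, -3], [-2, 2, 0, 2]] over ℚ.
m_A(x) = x(x + 1)^2

The characteristic polynomial factors as x^2(x + 1)^2. The minimal polynomial is ∏(x - λ)^{k_λ} where k_λ is the size of the largest Jordan block at λ.

For λ = -1: rank(A + I) = 3, and the largest Jordan block has size 2 (the smallest k with rank((A + I)^k) = rank((A + I)^(k+1))).
For λ = 0: rank(A) = 2, and the largest Jordan block has size 1 (the smallest k with rank(A^k) = rank(A^(k+1))).

So m_A(x) = x(x + 1)^2.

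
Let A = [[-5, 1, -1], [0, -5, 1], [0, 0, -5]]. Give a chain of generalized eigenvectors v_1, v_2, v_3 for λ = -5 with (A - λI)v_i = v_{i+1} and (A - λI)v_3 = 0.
v_1 = [[-4, 0, 1]]^T, v_2 = [[-1, 1, 0]]^T, v_3 = [[1, 0, 0]]^T

We seek v_1 ∈ ker((A + 5I)^3) \ ker((A + 5I)^2), then set v_{i+1} = (A + 5I) v_i.

One such chain is v_1 = [[-4, 0, 1]]^T, v_2 = [[-1, 1, 0]]^T, v_3 = [[1, 0, 0]]^T. Check: (A + 5I) v_3 = [[0, 0, 0]]^T = 0.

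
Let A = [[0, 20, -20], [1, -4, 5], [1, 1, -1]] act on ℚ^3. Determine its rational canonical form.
The invariant factors of A (the non-unit diagonal entries of the Smith normal form of xI - A over ℚ[x]) are (x + 4)(x^2 + x - 5), each dividing the next. The characteristic polynomial is their product, (x + 4)(x^2 + x - 5).

The rational canonical form is the block-diagonal matrix of companion matrices C(f_i):
R = [[0, 0, 20], [1, 0, 1], [0, 1, -5]].

Note the characteristic polynomial does not split into linear factors over ℚ, so A has no Jordan form over ℚ; the rational canonical form exists over any field.

R = [[0, 0, 20], [1, 0, 1], [0, 1, -5]]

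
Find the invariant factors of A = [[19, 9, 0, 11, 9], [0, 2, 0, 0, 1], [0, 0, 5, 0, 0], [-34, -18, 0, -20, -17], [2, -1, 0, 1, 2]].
The Jordan structure of A has elementary divisors (x + 3), (x - 2)^3, (x - 5). Arranging the block sizes at each eigenvalue in decreasing order and taking row products gives the invariant factors.

Invariant factors (smallest first, each dividing the next): (x - 5)(x - 2)^3(x + 3).

Check: the last factor (x - 5)(x - 2)^3(x + 3) is the minimal polynomial, and the product (x - 5)(x - 2)^3(x + 3) is the characteristic polynomial.

(x - 5)(x - 2)^3(x + 3)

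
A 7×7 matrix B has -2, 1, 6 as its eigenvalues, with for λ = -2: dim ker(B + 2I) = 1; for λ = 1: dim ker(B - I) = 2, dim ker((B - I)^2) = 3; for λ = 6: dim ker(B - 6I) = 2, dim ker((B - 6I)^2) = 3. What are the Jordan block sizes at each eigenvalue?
Jordan blocks: (-2, 1), (1, 2), (1, 1), (6, 2), (6, 1)

λ = -2: successive nullity increments [1] count blocks of size ≥ k; block sizes are [1].
λ = 1: successive nullity increments [2, 1] count blocks of size ≥ k; block sizes are [2, 1].
λ = 6: successive nullity increments [2, 1] count blocks of size ≥ k; block sizes are [2, 1].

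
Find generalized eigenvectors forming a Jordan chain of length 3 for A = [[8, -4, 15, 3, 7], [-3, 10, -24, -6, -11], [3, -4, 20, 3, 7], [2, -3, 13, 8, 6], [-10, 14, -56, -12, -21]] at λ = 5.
v_1 = [[0, 3, 1, -1, 0]]^T, v_2 = [[0, -3, 0, 1, -2]]^T, v_3 = [[1, 1, 1, 0, -2]]^T

We seek v_1 ∈ ker((A - 5I)^3) \ ker((A - 5I)^2), then set v_{i+1} = (A - 5I) v_i.

One such chain is v_1 = [[0, 3, 1, -1, 0]]^T, v_2 = [[0, -3, 0, 1, -2]]^T, v_3 = [[1, 1, 1, 0, -2]]^T. Check: (A - 5I) v_3 = [[0, 0, 0, 0, 0]]^T = 0.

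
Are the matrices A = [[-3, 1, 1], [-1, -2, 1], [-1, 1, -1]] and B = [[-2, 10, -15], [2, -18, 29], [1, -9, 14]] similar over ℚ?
Yes.

Two matrices over a field are similar if and only if they have the same invariant factors.

Both A and B have characteristic polynomial (x + 2)^3 and minimal polynomial (x + 2)^3. Computing further, both have invariant factors (x + 2)^3. Hence A and B are similar.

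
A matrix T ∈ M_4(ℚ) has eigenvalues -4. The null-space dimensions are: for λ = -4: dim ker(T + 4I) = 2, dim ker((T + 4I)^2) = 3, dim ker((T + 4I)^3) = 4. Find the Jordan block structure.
λ = -4: successive nullity increments [2, 1, 1] count blocks of size ≥ k; block sizes are [3, 1].

Jordan blocks: (-4, 3), (-4, 1)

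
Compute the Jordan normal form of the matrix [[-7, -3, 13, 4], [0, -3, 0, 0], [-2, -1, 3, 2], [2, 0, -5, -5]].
The characteristic polynomial is det(xI - A) = (x + 3)^4, so the eigenvalues are -3 (algebraic multiplicity 4).

For λ = -3: rank(A + 3I) = 2, rank((A + 3I)^2) = 1, rank((A + 3I)^3) = 0. The eigenspace has dimension 4 - 2 = 2, so there are 2 Jordan blocks; the rank sequence gives block sizes [3, 1].

Assembling the blocks gives the Jordan form J above.

J = [[-3, 1, 0, 0], [0, -3, 1, 0], [0, 0, -3, 0], [0, 0, 0, -3]]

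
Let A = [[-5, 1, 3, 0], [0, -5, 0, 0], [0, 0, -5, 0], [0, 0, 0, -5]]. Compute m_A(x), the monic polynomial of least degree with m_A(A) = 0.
The characteristic polynomial factors as (x + 5)^4. The minimal polynomial is ∏(x - λ)^{k_λ} where k_λ is the size of the largest Jordan block at λ.

For λ = -5: rank(A + 5I) = 1, and the largest Jordan block has size 2 (the smallest k with rank((A + 5I)^k) = rank((A + 5I)^(k+1))).

So m_A(x) = (x + 5)^2.

m_A(x) = (x + 5)^2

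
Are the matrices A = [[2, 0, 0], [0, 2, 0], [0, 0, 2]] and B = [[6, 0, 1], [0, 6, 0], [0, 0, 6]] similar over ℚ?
trace(A) = 6 but trace(B) = 18. The trace is a similarity invariant, so A and B are not similar.

No.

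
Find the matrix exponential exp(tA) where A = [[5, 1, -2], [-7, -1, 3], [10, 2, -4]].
A has Jordan form J = [[0, 1, 0], [0, 0, 1], [0, 0, 0]] with A = PJP^{-1}, so e^{tA} = P e^{tJ} P^{-1}.

For a Jordan block J_k(λ), e^{tJ_k(λ)} = e^{λt} · (I + tN + t^2 N^2/2! + ... + t^{k-1} N^{k-1}/(k-1)!) where N is the nilpotent superdiagonal part.

Assembling the blocks and conjugating back gives the entries of e^{tA} as shown above.

e^{tA} = [[-t^2 + 5*t + 1, t, t*(t - 4)/2], [t*(t - 7), 1 - t, t*(6 - t)/2], [2*t*(5 - t), 2*t, t^2 - 4*t + 1]]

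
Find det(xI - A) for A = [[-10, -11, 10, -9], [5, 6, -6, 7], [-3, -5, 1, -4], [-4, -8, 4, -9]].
xI - A = [[x + 10, 11, -10, 9], [-5, x - 6, 6, -7], [3, 5, x - 1, 4], [4, 8, -4, x + 9]].

Expanding det(xI - A) along the first row:
det(xI - A) = + (x + 10)·det([[x - 6, 6, -7], [5, x - 1, 4], [8, -4, x + 9]]) - (11)·det([[-5, 6, -7], [3, x - 1, 4], [4, -4, x + 9]]) + (-10)·det([[-5, x - 6, -7], [3, 5, 4], [4, 8, x + 9]]) - (9)·det([[-5, x - 6, 6], [3, 5, x - 1], [4, 8, -4]]).

Evaluating gives χ_A(x) = x^4 + 12x^3 + 54x^2 + 108x + 81 = (x + 3)^4.

χ_A(x) = (x + 3)^4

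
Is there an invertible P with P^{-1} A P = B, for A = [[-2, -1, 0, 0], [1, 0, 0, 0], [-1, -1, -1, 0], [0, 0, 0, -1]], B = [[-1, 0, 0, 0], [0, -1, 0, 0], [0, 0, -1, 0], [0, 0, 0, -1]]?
Both have characteristic polynomial (x + 1)^4, but the minimal polynomial of A is (x + 1)^2 while the minimal polynomial of B is x + 1. The minimal polynomial is a similarity invariant, so A and B are not similar.

No.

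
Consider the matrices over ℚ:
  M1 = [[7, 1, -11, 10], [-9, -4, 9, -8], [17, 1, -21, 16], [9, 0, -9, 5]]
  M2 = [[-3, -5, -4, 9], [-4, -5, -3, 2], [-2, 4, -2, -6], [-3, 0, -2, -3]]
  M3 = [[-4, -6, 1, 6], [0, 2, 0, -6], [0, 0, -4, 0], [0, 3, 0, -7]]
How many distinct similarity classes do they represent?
2 classes: {M1, M2}, {M3}

Characteristic polynomials: χ_{M1} = (x + 1)(x + 4)^3, χ_{M2} = (x + 1)(x + 4)^3, χ_{M3} = (x + 1)(x + 4)^3.

{M1, M2}: invariant factors (x + 1)(x + 4)^3.

{M3}: invariant factors x + 4, (x + 1)(x + 4)^2.

Matrices are similar if and only if their invariant-factor lists agree; the partition into similarity classes is {M1, M2}, {M3}.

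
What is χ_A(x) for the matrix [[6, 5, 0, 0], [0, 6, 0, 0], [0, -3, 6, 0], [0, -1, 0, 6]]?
xI - A = [[x - 6, -5, 0, 0], [0, x - 6, 0, 0], [0, 3, x - 6, 0], [0, 1, 0, x - 6]].

Expanding det(xI - A) along the first row:
det(xI - A) = + (x - 6)·det([[x - 6, 0, 0], [3, x - 6, 0], [1, 0, x - 6]]) - (-5)·det([[0, 0, 0], [0, x - 6, 0], [0, 0, x - 6]]) + (0)·det([[0, x - 6, 0], [0, 3, 0], [0, 1, x - 6]]) - (0)·det([[0, x - 6, 0], [0, 3, x - 6], [0, 1, 0]]).

Evaluating gives χ_A(x) = x^4 - 24x^3 + 216x^2 - 864x + 1296 = (x - 6)^4.

χ_A(x) = (x - 6)^4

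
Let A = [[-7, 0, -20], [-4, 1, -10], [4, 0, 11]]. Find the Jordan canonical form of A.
The characteristic polynomial is det(xI - A) = (x - 3)(x - 1)^2, so the eigenvalues are 1 (algebraic multiplicity 2), 3 (algebraic multiplicity 1).

For λ = 1: rank(A - I) = 1. The eigenspace has dimension 3 - 1 = 2, so there are 2 Jordan blocks; the rank sequence gives block sizes [1, 1].

For λ = 3: algebraic multiplicity 1 gives one 1×1 block.

Assembling the blocks gives the Jordan form J above.

J = [[1, 0, 0], [0, 1, 0], [0, 0, 3]]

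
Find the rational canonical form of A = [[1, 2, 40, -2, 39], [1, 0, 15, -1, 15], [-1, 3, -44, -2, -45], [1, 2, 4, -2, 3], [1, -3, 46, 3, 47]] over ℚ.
The invariant factors of A (the non-unit diagonal entries of the Smith normal form of xI - A over ℚ[x]) are (x - 4)(x^2 + x + 3)^2, each dividing the next. The characteristic polynomial is their product, (x - 4)(x^2 + x + 3)^2.

The rational canonical form is the block-diagonal matrix of companion matrices C(f_i):
R = [[0, 0, 0, 0, 36], [1, 0, 0, 0, 15], [0, 1, 0, 0, 22], [0, 0, 1, 0, 1], [0, 0, 0, 1, 2]].

Note the characteristic polynomial does not split into linear factors over ℚ, so A has no Jordan form over ℚ; the rational canonical form exists over any field.

R = [[0, 0, 0, 0, 36], [1, 0, 0, 0, 15], [0, 1, 0, 0, 22], [0, 0, 1, 0, 1], [0, 0, 0, 1, 2]]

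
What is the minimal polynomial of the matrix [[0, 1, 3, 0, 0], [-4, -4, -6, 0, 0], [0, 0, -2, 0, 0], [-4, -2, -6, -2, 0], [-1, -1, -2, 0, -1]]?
m_A(x) = (x + 1)(x + 2)^2

The characteristic polynomial factors as (x + 1)(x + 2)^4. The minimal polynomial is ∏(x - λ)^{k_λ} where k_λ is the size of the largest Jordan block at λ.

For λ = -2: rank(A + 2I) = 2, and the largest Jordan block has size 2 (the smallest k with rank((A + 2I)^k) = rank((A + 2I)^(k+1))).
For λ = -1: rank(A + I) = 4, and the largest Jordan block has size 1 (the smallest k with rank((A + I)^k) = rank((A + I)^(k+1))).

So m_A(x) = (x + 1)(x + 2)^2.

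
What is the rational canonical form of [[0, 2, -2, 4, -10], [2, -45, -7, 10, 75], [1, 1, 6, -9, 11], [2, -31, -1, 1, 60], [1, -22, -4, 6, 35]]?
The invariant factors of A (the non-unit diagonal entries of the Smith normal form of xI - A over ℚ[x]) are x(x + 3)(x^3 + 3x - 5), each dividing the next. The characteristic polynomial is their product, x(x + 3)(x^3 + 3x - 5).

The rational canonical form is the block-diagonal matrix of companion matrices C(f_i):
R = [[0, 0, 0, 0, 0], [1, 0, 0, 0, 15], [0, 1, 0, 0, -4], [0, 0, 1, 0, -3], [0, 0, 0, 1, -3]].

Note the characteristic polynomial does not split into linear factors over ℚ, so A has no Jordan form over ℚ; the rational canonical form exists over any field.

R = [[0, 0, 0, 0, 0], [1, 0, 0, 0, 15], [0, 1, 0, 0, -4], [0, 0, 1, 0, -3], [0, 0, 0, 1, -3]]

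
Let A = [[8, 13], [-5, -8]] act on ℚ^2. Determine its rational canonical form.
R = [[0, -1], [1, 0]]

The invariant factors of A (the non-unit diagonal entries of the Smith normal form of xI - A over ℚ[x]) are x^2 + 1, each dividing the next. The characteristic polynomial is their product, x^2 + 1.

The rational canonical form is the block-diagonal matrix of companion matrices C(f_i):
R = [[0, -1], [1, 0]].

Note the characteristic polynomial does not split into linear factors over ℚ, so A has no Jordan form over ℚ; the rational canonical form exists over any field.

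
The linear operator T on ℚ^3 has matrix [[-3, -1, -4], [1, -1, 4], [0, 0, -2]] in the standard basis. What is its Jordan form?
J = [[-2, 1, 0], [0, -2, 0], [0, 0, -2]]

The characteristic polynomial is det(xI - A) = (x + 2)^3, so the eigenvalues are -2 (algebraic multiplicity 3).

For λ = -2: rank(A + 2I) = 1, rank((A + 2I)^2) = 0. The eigenspace has dimension 3 - 1 = 2, so there are 2 Jordan blocks; the rank sequence gives block sizes [2, 1].

Assembling the blocks gives the Jordan form J above.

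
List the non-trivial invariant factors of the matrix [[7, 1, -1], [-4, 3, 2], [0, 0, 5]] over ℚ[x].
x - 5, (x - 5)^2

The Jordan structure of A has elementary divisors (x - 5)^2, (x - 5). Arranging the block sizes at each eigenvalue in decreasing order and taking row products gives the invariant factors.

Invariant factors (smallest first, each dividing the next): x - 5, (x - 5)^2.

Check: the last factor (x - 5)^2 is the minimal polynomial, and the product (x - 5)^3 is the characteristic polynomial.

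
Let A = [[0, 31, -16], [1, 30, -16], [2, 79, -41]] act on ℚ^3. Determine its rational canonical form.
R = [[0, 0, -25], [1, 0, -35], [0, 1, -11]]

The invariant factors of A (the non-unit diagonal entries of the Smith normal form of xI - A over ℚ[x]) are (x + 1)(x + 5)^2, each dividing the next. The characteristic polynomial is their product, (x + 1)(x + 5)^2.

The rational canonical form is the block-diagonal matrix of companion matrices C(f_i):
R = [[0, 0, -25], [1, 0, -35], [0, 1, -11]].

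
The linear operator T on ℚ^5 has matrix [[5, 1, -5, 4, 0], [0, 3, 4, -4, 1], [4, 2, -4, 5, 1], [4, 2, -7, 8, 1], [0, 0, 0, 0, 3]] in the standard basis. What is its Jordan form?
The characteristic polynomial is det(xI - A) = (x - 3)^5, so the eigenvalues are 3 (algebraic multiplicity 5).

For λ = 3: rank(A - 3I) = 3, rank((A - 3I)^2) = 1, rank((A - 3I)^3) = 0. The eigenspace has dimension 5 - 3 = 2, so there are 2 Jordan blocks; the rank sequence gives block sizes [3, 2].

Assembling the blocks gives the Jordan form J above.

J = [[3, 1, 0, 0, 0], [0, 3, 1, 0, 0], [0, 0, 3, 0, 0], [0, 0, 0, 3, 1], [0, 0, 0, 0, 3]]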